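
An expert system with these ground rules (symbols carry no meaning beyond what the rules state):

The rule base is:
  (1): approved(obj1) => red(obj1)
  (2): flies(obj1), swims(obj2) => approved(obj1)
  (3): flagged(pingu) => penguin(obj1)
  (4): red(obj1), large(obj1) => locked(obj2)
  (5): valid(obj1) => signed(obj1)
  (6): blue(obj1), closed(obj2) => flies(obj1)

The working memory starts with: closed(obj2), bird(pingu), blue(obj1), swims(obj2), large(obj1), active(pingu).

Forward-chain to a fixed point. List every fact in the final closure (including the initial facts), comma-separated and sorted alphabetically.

Round 1: (6) [blue(obj1), closed(obj2) => flies(obj1)]. Adds flies(obj1).
Round 2: (2) [flies(obj1), swims(obj2) => approved(obj1)]. Adds approved(obj1).
Round 3: (1) [approved(obj1) => red(obj1)]. Adds red(obj1).
Round 4: (4) [red(obj1), large(obj1) => locked(obj2)]. Adds locked(obj2).

active(pingu), approved(obj1), bird(pingu), blue(obj1), closed(obj2), flies(obj1), large(obj1), locked(obj2), red(obj1), swims(obj2)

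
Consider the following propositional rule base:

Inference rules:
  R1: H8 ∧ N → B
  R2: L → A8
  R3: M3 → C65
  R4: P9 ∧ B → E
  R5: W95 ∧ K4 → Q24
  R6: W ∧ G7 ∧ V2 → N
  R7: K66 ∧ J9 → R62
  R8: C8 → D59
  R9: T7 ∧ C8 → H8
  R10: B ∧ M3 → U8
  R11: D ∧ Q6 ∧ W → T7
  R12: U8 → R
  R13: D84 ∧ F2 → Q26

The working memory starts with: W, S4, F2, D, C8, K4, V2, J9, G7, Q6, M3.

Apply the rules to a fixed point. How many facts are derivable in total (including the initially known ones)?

19

Round 1: R3 [M3 → C65]; R6 [W ∧ G7 ∧ V2 → N]; R8 [C8 → D59]; R11 [D ∧ Q6 ∧ W → T7]. New: C65, N, D59, T7.
Round 2: R9 [T7 ∧ C8 → H8]. New: H8.
Round 3: R1 [H8 ∧ N → B]. New: B.
Round 4: R10 [B ∧ M3 → U8]. New: U8.
Round 5: R12 [U8 → R]. New: R.
Closure: {B, C65, C8, D, D59, F2, G7, H8, J9, K4, M3, N, Q6, R, S4, T7, U8, V2, W} — 19 facts.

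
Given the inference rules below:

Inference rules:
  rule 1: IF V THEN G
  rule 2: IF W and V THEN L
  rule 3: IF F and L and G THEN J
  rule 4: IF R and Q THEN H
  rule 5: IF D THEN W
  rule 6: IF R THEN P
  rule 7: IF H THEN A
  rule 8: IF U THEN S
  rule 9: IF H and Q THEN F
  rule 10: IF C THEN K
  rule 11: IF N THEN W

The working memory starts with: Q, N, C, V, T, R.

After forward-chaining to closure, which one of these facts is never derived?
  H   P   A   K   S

S

Round 1: rule 1 [IF V THEN G]; rule 4 [IF R and Q THEN H]; rule 6 [IF R THEN P]; rule 10 [IF C THEN K]; rule 11 [IF N THEN W]. New: G, H, P, K, W.
Round 2: rule 2 [IF W and V THEN L]; rule 7 [IF H THEN A]; rule 9 [IF H and Q THEN F]. New: L, A, F.
Round 3: rule 3 [IF F and L and G THEN J]. New: J.
Derived: H (round 1), K (round 1), P (round 1), A (round 2). S never appears in any round.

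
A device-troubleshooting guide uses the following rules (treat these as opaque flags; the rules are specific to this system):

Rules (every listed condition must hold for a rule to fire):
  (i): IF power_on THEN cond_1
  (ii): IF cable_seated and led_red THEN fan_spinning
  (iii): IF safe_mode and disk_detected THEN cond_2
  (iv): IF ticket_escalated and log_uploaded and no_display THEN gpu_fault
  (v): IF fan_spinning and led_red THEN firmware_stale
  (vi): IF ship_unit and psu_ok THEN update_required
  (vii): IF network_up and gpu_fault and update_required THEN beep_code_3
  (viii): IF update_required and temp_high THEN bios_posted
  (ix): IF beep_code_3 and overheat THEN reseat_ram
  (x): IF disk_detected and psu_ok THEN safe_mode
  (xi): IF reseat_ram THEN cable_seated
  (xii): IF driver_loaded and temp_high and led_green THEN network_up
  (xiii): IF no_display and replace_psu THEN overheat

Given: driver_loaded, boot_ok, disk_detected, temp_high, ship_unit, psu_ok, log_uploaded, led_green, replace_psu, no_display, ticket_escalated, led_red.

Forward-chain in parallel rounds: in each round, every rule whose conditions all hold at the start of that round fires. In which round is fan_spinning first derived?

Round 1: (iv) [IF ticket_escalated and log_uploaded and no_display THEN gpu_fault]; (vi) [IF ship_unit and psu_ok THEN update_required]; (x) [IF disk_detected and psu_ok THEN safe_mode]; (xii) [IF driver_loaded and temp_high and led_green THEN network_up]; (xiii) [IF no_display and replace_psu THEN overheat]. New: gpu_fault, update_required, safe_mode, network_up, overheat.
Round 2: (iii) [IF safe_mode and disk_detected THEN cond_2]; (vii) [IF network_up and gpu_fault and update_required THEN beep_code_3]; (viii) [IF update_required and temp_high THEN bios_posted]. New: cond_2, beep_code_3, bios_posted.
Round 3: (ix) [IF beep_code_3 and overheat THEN reseat_ram]. New: reseat_ram.
Round 4: (xi) [IF reseat_ram THEN cable_seated]. New: cable_seated.
Round 5: (ii) [IF cable_seated and led_red THEN fan_spinning]. New: fan_spinning.
fan_spinning first appears in round 5.

5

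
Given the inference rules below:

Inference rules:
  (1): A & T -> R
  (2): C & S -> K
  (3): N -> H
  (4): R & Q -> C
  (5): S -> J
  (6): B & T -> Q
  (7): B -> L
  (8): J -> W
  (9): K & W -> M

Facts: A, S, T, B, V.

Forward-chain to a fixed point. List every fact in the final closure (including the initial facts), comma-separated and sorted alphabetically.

A, B, C, J, K, L, M, Q, R, S, T, V, W

Round 1: (1) [A & T -> R]; (5) [S -> J]; (6) [B & T -> Q]; (7) [B -> L]. Adds R, J, Q, L.
Round 2: (4) [R & Q -> C]; (8) [J -> W]. Adds C, W.
Round 3: (2) [C & S -> K]. Adds K.
Round 4: (9) [K & W -> M]. Adds M.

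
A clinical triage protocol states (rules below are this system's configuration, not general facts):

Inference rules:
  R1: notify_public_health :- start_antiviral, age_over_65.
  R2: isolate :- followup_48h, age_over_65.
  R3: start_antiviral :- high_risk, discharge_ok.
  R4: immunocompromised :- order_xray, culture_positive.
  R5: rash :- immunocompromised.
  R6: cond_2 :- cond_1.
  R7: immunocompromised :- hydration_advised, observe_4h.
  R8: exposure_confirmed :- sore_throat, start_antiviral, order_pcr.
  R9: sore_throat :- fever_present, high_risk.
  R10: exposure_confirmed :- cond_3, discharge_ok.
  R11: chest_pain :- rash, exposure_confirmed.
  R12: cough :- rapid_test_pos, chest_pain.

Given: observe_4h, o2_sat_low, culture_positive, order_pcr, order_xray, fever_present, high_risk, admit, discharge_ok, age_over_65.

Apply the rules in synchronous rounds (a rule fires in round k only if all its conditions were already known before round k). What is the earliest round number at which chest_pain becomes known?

Round 1: R3 [start_antiviral :- high_risk, discharge_ok.]; R4 [immunocompromised :- order_xray, culture_positive.]; R9 [sore_throat :- fever_present, high_risk.]. Adds start_antiviral, immunocompromised, sore_throat.
Round 2: R1 [notify_public_health :- start_antiviral, age_over_65.]; R5 [rash :- immunocompromised.]; R8 [exposure_confirmed :- sore_throat, start_antiviral, order_pcr.]. Adds notify_public_health, rash, exposure_confirmed.
Round 3: R11 [chest_pain :- rash, exposure_confirmed.]. Adds chest_pain.
chest_pain first appears in round 3.

3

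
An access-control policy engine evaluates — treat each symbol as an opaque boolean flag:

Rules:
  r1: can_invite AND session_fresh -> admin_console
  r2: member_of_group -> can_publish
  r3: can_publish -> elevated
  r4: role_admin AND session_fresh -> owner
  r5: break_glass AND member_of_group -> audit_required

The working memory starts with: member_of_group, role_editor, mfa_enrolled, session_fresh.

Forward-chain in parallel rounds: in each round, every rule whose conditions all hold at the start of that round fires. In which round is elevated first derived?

2

Round 1 fires r2, giving can_publish.
Round 2 fires r3, giving elevated.
elevated first appears in round 2.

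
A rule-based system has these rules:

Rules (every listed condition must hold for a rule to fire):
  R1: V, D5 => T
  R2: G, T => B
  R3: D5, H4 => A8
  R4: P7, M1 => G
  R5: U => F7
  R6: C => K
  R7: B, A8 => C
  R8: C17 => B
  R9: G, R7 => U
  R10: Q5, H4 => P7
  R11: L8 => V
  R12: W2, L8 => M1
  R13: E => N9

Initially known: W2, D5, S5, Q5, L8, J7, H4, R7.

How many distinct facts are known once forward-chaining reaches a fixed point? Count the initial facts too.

19

Round 1: R3 [D5, H4 => A8]; R10 [Q5, H4 => P7]; R11 [L8 => V]; R12 [W2, L8 => M1]. New: A8, P7, V, M1.
Round 2: R1 [V, D5 => T]; R4 [P7, M1 => G]. New: T, G.
Round 3: R2 [G, T => B]; R9 [G, R7 => U]. New: B, U.
Round 4: R5 [U => F7]; R7 [B, A8 => C]. New: F7, C.
Round 5: R6 [C => K]. New: K.
Closure: {A8, B, C, D5, F7, G, H4, J7, K, L8, M1, P7, Q5, R7, S5, T, U, V, W2} — 19 facts.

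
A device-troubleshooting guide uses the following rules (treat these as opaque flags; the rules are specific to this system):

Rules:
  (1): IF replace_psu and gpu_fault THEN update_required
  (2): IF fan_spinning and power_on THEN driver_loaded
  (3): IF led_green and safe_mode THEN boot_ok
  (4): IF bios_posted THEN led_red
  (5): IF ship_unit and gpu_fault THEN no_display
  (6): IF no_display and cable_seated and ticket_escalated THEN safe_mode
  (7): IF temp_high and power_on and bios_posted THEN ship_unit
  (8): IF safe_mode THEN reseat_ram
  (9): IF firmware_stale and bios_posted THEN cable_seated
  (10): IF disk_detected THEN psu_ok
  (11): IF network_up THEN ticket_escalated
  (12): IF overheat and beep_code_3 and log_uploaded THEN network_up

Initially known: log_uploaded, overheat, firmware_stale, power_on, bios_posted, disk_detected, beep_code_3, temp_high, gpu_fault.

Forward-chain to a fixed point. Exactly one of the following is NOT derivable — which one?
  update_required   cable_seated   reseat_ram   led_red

Round 1 — (4), (7), (9), (10), (12), derive led_red, ship_unit, cable_seated, psu_ok, network_up.
Round 2 — (5), (11), derive no_display, ticket_escalated.
Round 3 — (6), derive safe_mode.
Round 4 — (8), derive reseat_ram.
Derived: reseat_ram (round 4), led_red (round 1), cable_seated (round 1). update_required never appears in any round.

update_required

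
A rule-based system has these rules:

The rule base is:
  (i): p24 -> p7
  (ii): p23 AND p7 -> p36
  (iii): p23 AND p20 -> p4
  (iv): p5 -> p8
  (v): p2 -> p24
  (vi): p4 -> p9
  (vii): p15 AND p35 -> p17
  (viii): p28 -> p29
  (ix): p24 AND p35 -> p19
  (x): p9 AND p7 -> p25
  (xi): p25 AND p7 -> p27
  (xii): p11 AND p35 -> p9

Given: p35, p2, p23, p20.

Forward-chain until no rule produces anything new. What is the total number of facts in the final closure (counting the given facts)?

12

Round 1: (iii) [p23 AND p20 -> p4]; (v) [p2 -> p24]. New: p4, p24.
Round 2: (i) [p24 -> p7]; (vi) [p4 -> p9]; (ix) [p24 AND p35 -> p19]. New: p7, p9, p19.
Round 3: (ii) [p23 AND p7 -> p36]; (x) [p9 AND p7 -> p25]. New: p36, p25.
Round 4: (xi) [p25 AND p7 -> p27]. New: p27.
Closure: {p19, p2, p20, p23, p24, p25, p27, p35, p36, p4, p7, p9} — 12 facts.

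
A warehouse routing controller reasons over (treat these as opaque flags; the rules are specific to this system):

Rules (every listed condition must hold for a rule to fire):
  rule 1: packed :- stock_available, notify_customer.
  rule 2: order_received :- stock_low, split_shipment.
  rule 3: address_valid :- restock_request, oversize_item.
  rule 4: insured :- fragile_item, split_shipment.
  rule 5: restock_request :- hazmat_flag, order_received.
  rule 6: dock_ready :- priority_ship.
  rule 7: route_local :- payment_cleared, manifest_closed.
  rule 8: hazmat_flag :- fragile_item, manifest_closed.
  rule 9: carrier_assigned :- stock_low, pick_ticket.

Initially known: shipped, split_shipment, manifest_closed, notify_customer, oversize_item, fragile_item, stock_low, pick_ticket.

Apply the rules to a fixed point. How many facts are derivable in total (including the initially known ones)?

[1] rule 2 [order_received :- stock_low, split_shipment.]; rule 4 [insured :- fragile_item, split_shipment.]; rule 8 [hazmat_flag :- fragile_item, manifest_closed.]; rule 9 [carrier_assigned :- stock_low, pick_ticket.]. ⇒ new: order_received, insured, hazmat_flag, carrier_assigned.
[2] rule 5 [restock_request :- hazmat_flag, order_received.]. ⇒ new: restock_request.
[3] rule 3 [address_valid :- restock_request, oversize_item.]. ⇒ new: address_valid.
Closure: {address_valid, carrier_assigned, fragile_item, hazmat_flag, insured, manifest_closed, notify_customer, order_received, oversize_item, pick_ticket, restock_request, shipped, split_shipment, stock_low} — 14 facts.

14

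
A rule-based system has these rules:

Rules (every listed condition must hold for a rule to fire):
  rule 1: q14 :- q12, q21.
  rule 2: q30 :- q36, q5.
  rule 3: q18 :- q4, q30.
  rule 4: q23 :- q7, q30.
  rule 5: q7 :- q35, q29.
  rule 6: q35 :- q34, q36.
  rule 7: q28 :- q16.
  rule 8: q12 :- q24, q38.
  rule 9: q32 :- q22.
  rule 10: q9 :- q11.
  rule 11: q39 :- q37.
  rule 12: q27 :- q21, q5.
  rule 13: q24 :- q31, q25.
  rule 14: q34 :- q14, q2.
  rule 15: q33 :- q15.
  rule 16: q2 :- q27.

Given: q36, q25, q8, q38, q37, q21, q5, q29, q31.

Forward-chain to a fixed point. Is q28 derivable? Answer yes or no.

Round 1 fires rule 2, rule 11, rule 12, rule 13, giving q30, q39, q27, q24.
Round 2 fires rule 8, rule 16, giving q12, q2.
Round 3 fires rule 1, giving q14.
Round 4 fires rule 14, giving q34.
Round 5 fires rule 6, giving q35.
Round 6 fires rule 5, giving q7.
Round 7 fires rule 4, giving q23.
Fixed point reached. q28 is concluded only by rule 7; rule 7 needs q16 (never derived).

no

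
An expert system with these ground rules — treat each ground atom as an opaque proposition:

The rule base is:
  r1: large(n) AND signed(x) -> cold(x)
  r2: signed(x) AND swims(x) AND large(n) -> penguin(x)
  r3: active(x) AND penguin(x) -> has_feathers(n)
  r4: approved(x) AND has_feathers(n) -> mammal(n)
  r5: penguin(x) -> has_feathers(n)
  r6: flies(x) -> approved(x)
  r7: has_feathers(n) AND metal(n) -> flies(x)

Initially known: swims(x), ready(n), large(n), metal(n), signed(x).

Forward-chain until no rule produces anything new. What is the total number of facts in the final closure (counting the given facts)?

[1] r1 [large(n) AND signed(x) -> cold(x)]; r2 [signed(x) AND swims(x) AND large(n) -> penguin(x)]. ⇒ new: cold(x), penguin(x).
[2] r5 [penguin(x) -> has_feathers(n)]. ⇒ new: has_feathers(n).
[3] r7 [has_feathers(n) AND metal(n) -> flies(x)]. ⇒ new: flies(x).
[4] r6 [flies(x) -> approved(x)]. ⇒ new: approved(x).
[5] r4 [approved(x) AND has_feathers(n) -> mammal(n)]. ⇒ new: mammal(n).
Closure: {approved(x), cold(x), flies(x), has_feathers(n), large(n), mammal(n), metal(n), penguin(x), ready(n), signed(x), swims(x)} — 11 facts.

11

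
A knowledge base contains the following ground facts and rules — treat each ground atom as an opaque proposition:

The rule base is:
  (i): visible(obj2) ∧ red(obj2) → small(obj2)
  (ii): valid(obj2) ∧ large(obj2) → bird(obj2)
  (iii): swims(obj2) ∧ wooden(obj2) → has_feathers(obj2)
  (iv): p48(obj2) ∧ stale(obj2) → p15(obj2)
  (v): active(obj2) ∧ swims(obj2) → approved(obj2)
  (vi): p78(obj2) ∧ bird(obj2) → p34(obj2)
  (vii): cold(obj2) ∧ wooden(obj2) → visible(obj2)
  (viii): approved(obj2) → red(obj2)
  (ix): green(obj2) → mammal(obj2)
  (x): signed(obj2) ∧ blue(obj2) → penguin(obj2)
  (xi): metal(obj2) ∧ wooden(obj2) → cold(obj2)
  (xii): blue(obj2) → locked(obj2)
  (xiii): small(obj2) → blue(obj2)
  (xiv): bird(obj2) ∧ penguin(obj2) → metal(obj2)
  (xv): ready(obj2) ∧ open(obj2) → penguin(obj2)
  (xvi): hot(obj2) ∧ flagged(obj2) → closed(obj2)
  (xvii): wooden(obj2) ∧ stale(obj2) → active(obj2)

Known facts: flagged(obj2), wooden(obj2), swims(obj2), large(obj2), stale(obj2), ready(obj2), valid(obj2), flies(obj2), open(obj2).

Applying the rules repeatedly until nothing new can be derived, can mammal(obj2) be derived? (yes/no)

no

Round 1 — (ii), (iii), (xv), (xvii), derive bird(obj2), has_feathers(obj2), penguin(obj2), active(obj2).
Round 2 — (v), (xiv), derive approved(obj2), metal(obj2).
Round 3 — (viii), (xi), derive red(obj2), cold(obj2).
Round 4 — (vii), derive visible(obj2).
Round 5 — (i), derive small(obj2).
Round 6 — (xiii), derive blue(obj2).
Round 7 — (xii), derive locked(obj2).
Fixed point reached. mammal(obj2) is concluded only by (ix); (ix) needs green(obj2) (never derived).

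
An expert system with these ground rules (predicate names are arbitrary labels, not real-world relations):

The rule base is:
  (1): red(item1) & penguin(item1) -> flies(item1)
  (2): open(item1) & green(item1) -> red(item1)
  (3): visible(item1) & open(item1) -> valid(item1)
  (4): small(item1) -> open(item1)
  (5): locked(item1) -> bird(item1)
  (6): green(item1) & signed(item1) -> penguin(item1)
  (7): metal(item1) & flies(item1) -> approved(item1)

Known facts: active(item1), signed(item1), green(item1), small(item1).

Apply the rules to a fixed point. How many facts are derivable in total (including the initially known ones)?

[1] (4) [small(item1) -> open(item1)]; (6) [green(item1) & signed(item1) -> penguin(item1)]. ⇒ new: open(item1), penguin(item1).
[2] (2) [open(item1) & green(item1) -> red(item1)]. ⇒ new: red(item1).
[3] (1) [red(item1) & penguin(item1) -> flies(item1)]. ⇒ new: flies(item1).
Closure: {active(item1), flies(item1), green(item1), open(item1), penguin(item1), red(item1), signed(item1), small(item1)} — 8 facts.

8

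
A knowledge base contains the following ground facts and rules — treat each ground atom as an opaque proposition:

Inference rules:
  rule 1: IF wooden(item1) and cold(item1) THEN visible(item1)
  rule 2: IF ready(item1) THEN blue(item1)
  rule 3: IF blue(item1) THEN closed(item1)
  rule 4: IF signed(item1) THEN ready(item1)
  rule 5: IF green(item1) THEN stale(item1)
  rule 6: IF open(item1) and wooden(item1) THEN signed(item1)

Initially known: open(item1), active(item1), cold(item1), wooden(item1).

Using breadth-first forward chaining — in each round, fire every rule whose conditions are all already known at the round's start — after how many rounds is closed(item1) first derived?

4

Round 1: rule 1 [IF wooden(item1) and cold(item1) THEN visible(item1)]; rule 6 [IF open(item1) and wooden(item1) THEN signed(item1)]. Adds visible(item1), signed(item1).
Round 2: rule 4 [IF signed(item1) THEN ready(item1)]. Adds ready(item1).
Round 3: rule 2 [IF ready(item1) THEN blue(item1)]. Adds blue(item1).
Round 4: rule 3 [IF blue(item1) THEN closed(item1)]. Adds closed(item1).
closed(item1) first appears in round 4.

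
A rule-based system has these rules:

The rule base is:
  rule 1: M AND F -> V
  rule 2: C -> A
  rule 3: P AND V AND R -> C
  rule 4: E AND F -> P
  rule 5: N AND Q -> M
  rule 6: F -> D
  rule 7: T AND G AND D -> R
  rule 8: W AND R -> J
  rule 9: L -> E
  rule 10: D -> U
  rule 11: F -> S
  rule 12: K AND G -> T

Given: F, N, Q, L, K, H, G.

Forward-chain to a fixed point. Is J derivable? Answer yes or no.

no

Round 1 fires rule 5, rule 6, rule 9, rule 11, rule 12, giving M, D, E, S, T.
Round 2 fires rule 1, rule 4, rule 7, rule 10, giving V, P, R, U.
Round 3 fires rule 3, giving C.
Round 4 fires rule 2, giving A.
Fixed point reached. J is concluded only by rule 8; rule 8 needs W (never derived).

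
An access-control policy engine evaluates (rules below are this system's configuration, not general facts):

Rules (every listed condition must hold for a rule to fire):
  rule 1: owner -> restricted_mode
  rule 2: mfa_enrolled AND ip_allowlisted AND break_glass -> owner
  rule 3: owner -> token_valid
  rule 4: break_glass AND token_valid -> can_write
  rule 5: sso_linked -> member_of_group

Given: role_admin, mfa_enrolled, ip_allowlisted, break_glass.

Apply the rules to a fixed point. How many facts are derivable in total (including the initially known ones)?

8

Round 1: rule 2 [mfa_enrolled AND ip_allowlisted AND break_glass -> owner]. New: owner.
Round 2: rule 1 [owner -> restricted_mode]; rule 3 [owner -> token_valid]. New: restricted_mode, token_valid.
Round 3: rule 4 [break_glass AND token_valid -> can_write]. New: can_write.
Closure: {break_glass, can_write, ip_allowlisted, mfa_enrolled, owner, restricted_mode, role_admin, token_valid} — 8 facts.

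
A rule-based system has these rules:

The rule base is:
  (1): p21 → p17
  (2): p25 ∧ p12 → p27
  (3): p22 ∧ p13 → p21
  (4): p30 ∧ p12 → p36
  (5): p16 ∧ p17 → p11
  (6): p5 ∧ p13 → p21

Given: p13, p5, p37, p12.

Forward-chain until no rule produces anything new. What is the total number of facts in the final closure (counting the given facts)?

Round 1: (6) [p5 ∧ p13 → p21]. Adds p21.
Round 2: (1) [p21 → p17]. Adds p17.
Closure: {p12, p13, p17, p21, p37, p5} — 6 facts.

6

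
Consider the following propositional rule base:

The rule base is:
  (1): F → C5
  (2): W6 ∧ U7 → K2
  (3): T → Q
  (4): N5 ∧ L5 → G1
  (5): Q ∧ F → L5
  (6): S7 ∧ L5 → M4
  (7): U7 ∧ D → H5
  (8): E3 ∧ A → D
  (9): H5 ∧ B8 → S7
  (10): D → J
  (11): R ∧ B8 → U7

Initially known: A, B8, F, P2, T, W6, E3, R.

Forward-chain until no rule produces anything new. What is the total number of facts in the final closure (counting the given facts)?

Round 1 — (1), (3), (8), (11), derive C5, Q, D, U7.
Round 2 — (2), (5), (7), (10), derive K2, L5, H5, J.
Round 3 — (9), derive S7.
Round 4 — (6), derive M4.
Closure: {A, B8, C5, D, E3, F, H5, J, K2, L5, M4, P2, Q, R, S7, T, U7, W6} — 18 facts.

18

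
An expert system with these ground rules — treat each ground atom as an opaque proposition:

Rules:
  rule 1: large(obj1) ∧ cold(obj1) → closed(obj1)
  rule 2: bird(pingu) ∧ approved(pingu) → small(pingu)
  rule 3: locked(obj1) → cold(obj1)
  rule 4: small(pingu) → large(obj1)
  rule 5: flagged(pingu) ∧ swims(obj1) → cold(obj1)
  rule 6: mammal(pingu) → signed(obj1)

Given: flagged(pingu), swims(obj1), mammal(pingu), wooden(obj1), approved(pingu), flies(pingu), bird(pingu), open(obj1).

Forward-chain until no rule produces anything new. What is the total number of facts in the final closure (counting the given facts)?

13

Round 1: rule 2 [bird(pingu) ∧ approved(pingu) → small(pingu)]; rule 5 [flagged(pingu) ∧ swims(obj1) → cold(obj1)]; rule 6 [mammal(pingu) → signed(obj1)]. New: small(pingu), cold(obj1), signed(obj1).
Round 2: rule 4 [small(pingu) → large(obj1)]. New: large(obj1).
Round 3: rule 1 [large(obj1) ∧ cold(obj1) → closed(obj1)]. New: closed(obj1).
Closure: {approved(pingu), bird(pingu), closed(obj1), cold(obj1), flagged(pingu), flies(pingu), large(obj1), mammal(pingu), open(obj1), signed(obj1), small(pingu), swims(obj1), wooden(obj1)} — 13 facts.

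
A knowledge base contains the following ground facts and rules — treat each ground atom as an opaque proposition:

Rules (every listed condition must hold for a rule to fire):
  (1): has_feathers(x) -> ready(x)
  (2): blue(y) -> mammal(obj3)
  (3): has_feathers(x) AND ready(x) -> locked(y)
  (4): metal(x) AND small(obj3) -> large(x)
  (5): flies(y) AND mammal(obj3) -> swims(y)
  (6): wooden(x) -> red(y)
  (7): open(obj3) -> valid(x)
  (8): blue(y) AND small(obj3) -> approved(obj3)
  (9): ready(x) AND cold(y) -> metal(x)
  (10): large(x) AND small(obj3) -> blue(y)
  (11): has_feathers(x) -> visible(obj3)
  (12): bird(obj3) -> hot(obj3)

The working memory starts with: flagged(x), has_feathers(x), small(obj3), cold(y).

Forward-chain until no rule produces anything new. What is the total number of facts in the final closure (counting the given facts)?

12

Round 1: (1) [has_feathers(x) -> ready(x)]; (11) [has_feathers(x) -> visible(obj3)]. New: ready(x), visible(obj3).
Round 2: (3) [has_feathers(x) AND ready(x) -> locked(y)]; (9) [ready(x) AND cold(y) -> metal(x)]. New: locked(y), metal(x).
Round 3: (4) [metal(x) AND small(obj3) -> large(x)]. New: large(x).
Round 4: (10) [large(x) AND small(obj3) -> blue(y)]. New: blue(y).
Round 5: (2) [blue(y) -> mammal(obj3)]; (8) [blue(y) AND small(obj3) -> approved(obj3)]. New: mammal(obj3), approved(obj3).
Closure: {approved(obj3), blue(y), cold(y), flagged(x), has_feathers(x), large(x), locked(y), mammal(obj3), metal(x), ready(x), small(obj3), visible(obj3)} — 12 facts.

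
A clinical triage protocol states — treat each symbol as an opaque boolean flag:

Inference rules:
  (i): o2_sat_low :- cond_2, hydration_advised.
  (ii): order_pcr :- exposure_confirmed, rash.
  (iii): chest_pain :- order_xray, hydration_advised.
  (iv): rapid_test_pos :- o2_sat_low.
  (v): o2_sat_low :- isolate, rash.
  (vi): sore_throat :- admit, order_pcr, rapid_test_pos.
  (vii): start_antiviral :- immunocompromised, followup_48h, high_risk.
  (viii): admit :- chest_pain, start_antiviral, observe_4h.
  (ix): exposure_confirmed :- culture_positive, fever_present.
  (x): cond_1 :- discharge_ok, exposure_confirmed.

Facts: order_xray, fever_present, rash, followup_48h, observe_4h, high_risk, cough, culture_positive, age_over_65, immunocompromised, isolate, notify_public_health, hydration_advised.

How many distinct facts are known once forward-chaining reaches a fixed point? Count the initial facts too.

21

Round 1: (iii) [chest_pain :- order_xray, hydration_advised.]; (v) [o2_sat_low :- isolate, rash.]; (vii) [start_antiviral :- immunocompromised, followup_48h, high_risk.]; (ix) [exposure_confirmed :- culture_positive, fever_present.]. Adds chest_pain, o2_sat_low, start_antiviral, exposure_confirmed.
Round 2: (ii) [order_pcr :- exposure_confirmed, rash.]; (iv) [rapid_test_pos :- o2_sat_low.]; (viii) [admit :- chest_pain, start_antiviral, observe_4h.]. Adds order_pcr, rapid_test_pos, admit.
Round 3: (vi) [sore_throat :- admit, order_pcr, rapid_test_pos.]. Adds sore_throat.
Closure: {admit, age_over_65, chest_pain, cough, culture_positive, exposure_confirmed, fever_present, followup_48h, high_risk, hydration_advised, immunocompromised, isolate, notify_public_health, o2_sat_low, observe_4h, order_pcr, order_xray, rapid_test_pos, rash, sore_throat, start_antiviral} — 21 facts.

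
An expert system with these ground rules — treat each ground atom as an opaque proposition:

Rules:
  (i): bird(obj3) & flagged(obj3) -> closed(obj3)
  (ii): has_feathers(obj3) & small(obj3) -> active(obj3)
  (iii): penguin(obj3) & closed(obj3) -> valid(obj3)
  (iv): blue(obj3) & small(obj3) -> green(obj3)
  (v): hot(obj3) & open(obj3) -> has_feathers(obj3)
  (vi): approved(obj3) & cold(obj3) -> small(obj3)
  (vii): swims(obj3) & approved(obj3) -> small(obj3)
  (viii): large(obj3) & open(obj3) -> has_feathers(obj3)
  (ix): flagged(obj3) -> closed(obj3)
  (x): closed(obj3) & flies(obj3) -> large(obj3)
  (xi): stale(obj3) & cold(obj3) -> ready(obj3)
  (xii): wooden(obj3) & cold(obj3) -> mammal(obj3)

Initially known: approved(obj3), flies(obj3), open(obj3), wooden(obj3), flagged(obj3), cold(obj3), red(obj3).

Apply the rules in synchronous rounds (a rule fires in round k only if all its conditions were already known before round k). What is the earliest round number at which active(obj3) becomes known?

Round 1 — (vi), (ix), (xii), derive small(obj3), closed(obj3), mammal(obj3).
Round 2 — (x), derive large(obj3).
Round 3 — (viii), derive has_feathers(obj3).
Round 4 — (ii), derive active(obj3).
active(obj3) first appears in round 4.

4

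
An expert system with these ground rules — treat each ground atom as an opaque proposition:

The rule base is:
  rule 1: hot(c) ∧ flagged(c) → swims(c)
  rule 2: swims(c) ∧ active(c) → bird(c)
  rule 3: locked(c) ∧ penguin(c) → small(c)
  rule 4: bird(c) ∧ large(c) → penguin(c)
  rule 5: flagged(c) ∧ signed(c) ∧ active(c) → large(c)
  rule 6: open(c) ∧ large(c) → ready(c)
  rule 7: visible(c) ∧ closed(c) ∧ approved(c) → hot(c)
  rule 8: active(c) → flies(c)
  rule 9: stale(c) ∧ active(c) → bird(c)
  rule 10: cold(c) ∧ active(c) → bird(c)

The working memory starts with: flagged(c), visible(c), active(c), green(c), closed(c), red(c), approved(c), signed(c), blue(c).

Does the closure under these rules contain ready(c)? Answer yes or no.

Round 1: rule 5 [flagged(c) ∧ signed(c) ∧ active(c) → large(c)]; rule 7 [visible(c) ∧ closed(c) ∧ approved(c) → hot(c)]; rule 8 [active(c) → flies(c)]. Adds large(c), hot(c), flies(c).
Round 2: rule 1 [hot(c) ∧ flagged(c) → swims(c)]. Adds swims(c).
Round 3: rule 2 [swims(c) ∧ active(c) → bird(c)]. Adds bird(c).
Round 4: rule 4 [bird(c) ∧ large(c) → penguin(c)]. Adds penguin(c).
Fixed point reached. ready(c) is concluded only by rule 6; rule 6 needs open(c) (never derived).

no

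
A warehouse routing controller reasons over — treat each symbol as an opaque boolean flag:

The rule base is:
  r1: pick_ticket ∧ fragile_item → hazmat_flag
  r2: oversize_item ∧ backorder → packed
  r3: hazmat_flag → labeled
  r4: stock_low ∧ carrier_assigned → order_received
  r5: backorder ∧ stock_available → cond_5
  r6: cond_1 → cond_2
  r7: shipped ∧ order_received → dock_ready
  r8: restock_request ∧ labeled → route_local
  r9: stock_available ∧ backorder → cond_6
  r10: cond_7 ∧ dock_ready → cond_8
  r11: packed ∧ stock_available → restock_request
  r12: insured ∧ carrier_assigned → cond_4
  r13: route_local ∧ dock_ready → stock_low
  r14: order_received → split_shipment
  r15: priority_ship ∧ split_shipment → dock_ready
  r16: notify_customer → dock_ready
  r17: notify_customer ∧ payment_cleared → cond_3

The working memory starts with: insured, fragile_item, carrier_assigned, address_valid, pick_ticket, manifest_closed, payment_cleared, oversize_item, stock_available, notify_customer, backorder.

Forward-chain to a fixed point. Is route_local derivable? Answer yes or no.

Round 1: r1 [pick_ticket ∧ fragile_item → hazmat_flag]; r2 [oversize_item ∧ backorder → packed]; r5 [backorder ∧ stock_available → cond_5]; r9 [stock_available ∧ backorder → cond_6]; r12 [insured ∧ carrier_assigned → cond_4]; r16 [notify_customer → dock_ready]; r17 [notify_customer ∧ payment_cleared → cond_3]. New: hazmat_flag, packed, cond_5, cond_6, cond_4, dock_ready, cond_3.
Round 2: r3 [hazmat_flag → labeled]; r11 [packed ∧ stock_available → restock_request]. New: labeled, restock_request.
Round 3: r8 [restock_request ∧ labeled → route_local]. New: route_local.
Round 4: r13 [route_local ∧ dock_ready → stock_low]. New: stock_low.
Round 5: r4 [stock_low ∧ carrier_assigned → order_received]. New: order_received.
Round 6: r14 [order_received → split_shipment]. New: split_shipment.
route_local appears in round 3, so it is derivable.

yes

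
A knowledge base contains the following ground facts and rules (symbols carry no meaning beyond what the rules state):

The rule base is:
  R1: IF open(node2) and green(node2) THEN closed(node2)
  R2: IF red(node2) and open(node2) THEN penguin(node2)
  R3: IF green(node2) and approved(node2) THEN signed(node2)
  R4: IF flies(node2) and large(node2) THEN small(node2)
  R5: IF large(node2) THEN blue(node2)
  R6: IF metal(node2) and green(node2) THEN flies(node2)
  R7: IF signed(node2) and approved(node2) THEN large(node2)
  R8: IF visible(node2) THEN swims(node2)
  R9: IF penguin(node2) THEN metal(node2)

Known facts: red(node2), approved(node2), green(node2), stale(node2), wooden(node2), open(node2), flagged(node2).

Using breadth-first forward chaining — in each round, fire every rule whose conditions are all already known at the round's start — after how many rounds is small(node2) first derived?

4

Round 1: R1 [IF open(node2) and green(node2) THEN closed(node2)]; R2 [IF red(node2) and open(node2) THEN penguin(node2)]; R3 [IF green(node2) and approved(node2) THEN signed(node2)]. Adds closed(node2), penguin(node2), signed(node2).
Round 2: R7 [IF signed(node2) and approved(node2) THEN large(node2)]; R9 [IF penguin(node2) THEN metal(node2)]. Adds large(node2), metal(node2).
Round 3: R5 [IF large(node2) THEN blue(node2)]; R6 [IF metal(node2) and green(node2) THEN flies(node2)]. Adds blue(node2), flies(node2).
Round 4: R4 [IF flies(node2) and large(node2) THEN small(node2)]. Adds small(node2).
small(node2) first appears in round 4.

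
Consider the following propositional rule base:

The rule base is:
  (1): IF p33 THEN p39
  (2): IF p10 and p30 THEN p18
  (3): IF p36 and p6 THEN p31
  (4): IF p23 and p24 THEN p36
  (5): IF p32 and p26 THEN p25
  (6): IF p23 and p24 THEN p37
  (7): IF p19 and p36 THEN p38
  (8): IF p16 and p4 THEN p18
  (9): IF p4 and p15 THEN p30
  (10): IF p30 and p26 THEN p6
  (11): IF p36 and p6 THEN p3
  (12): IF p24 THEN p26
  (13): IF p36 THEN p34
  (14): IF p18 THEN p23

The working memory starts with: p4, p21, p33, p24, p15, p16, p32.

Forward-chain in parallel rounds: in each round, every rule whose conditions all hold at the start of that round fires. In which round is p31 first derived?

4

Round 1: (1) [IF p33 THEN p39]; (8) [IF p16 and p4 THEN p18]; (9) [IF p4 and p15 THEN p30]; (12) [IF p24 THEN p26]. Adds p39, p18, p30, p26.
Round 2: (5) [IF p32 and p26 THEN p25]; (10) [IF p30 and p26 THEN p6]; (14) [IF p18 THEN p23]. Adds p25, p6, p23.
Round 3: (4) [IF p23 and p24 THEN p36]; (6) [IF p23 and p24 THEN p37]. Adds p36, p37.
Round 4: (3) [IF p36 and p6 THEN p31]; (11) [IF p36 and p6 THEN p3]; (13) [IF p36 THEN p34]. Adds p31, p3, p34.
p31 first appears in round 4.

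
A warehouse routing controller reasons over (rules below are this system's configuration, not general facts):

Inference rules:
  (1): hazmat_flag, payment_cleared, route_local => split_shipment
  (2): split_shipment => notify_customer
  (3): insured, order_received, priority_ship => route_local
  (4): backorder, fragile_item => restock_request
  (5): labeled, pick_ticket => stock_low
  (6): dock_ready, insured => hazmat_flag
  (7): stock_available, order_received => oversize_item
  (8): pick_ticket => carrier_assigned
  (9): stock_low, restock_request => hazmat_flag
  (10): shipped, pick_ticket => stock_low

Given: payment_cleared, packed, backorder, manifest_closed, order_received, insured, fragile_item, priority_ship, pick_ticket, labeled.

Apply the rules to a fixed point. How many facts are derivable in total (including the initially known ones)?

17

Round 1 fires (3), (4), (5), (8), giving route_local, restock_request, stock_low, carrier_assigned.
Round 2 fires (9), giving hazmat_flag.
Round 3 fires (1), giving split_shipment.
Round 4 fires (2), giving notify_customer.
Closure: {backorder, carrier_assigned, fragile_item, hazmat_flag, insured, labeled, manifest_closed, notify_customer, order_received, packed, payment_cleared, pick_ticket, priority_ship, restock_request, route_local, split_shipment, stock_low} — 17 facts.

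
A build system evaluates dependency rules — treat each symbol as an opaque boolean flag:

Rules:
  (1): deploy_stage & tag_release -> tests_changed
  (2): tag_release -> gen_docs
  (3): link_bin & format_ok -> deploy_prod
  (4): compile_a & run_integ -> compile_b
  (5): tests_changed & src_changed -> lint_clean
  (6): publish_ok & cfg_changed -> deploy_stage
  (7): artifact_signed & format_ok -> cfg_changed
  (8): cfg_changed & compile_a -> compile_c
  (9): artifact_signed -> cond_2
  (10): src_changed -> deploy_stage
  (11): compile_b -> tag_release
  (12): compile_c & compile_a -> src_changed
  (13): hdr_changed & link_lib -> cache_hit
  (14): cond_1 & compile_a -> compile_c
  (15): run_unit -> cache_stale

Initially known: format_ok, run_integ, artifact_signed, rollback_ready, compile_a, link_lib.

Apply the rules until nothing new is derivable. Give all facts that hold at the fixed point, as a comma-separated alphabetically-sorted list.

Round 1: (4) [compile_a & run_integ -> compile_b]; (7) [artifact_signed & format_ok -> cfg_changed]; (9) [artifact_signed -> cond_2]. Adds compile_b, cfg_changed, cond_2.
Round 2: (8) [cfg_changed & compile_a -> compile_c]; (11) [compile_b -> tag_release]. Adds compile_c, tag_release.
Round 3: (2) [tag_release -> gen_docs]; (12) [compile_c & compile_a -> src_changed]. Adds gen_docs, src_changed.
Round 4: (10) [src_changed -> deploy_stage]. Adds deploy_stage.
Round 5: (1) [deploy_stage & tag_release -> tests_changed]. Adds tests_changed.
Round 6: (5) [tests_changed & src_changed -> lint_clean]. Adds lint_clean.

artifact_signed, cfg_changed, compile_a, compile_b, compile_c, cond_2, deploy_stage, format_ok, gen_docs, link_lib, lint_clean, rollback_ready, run_integ, src_changed, tag_release, tests_changed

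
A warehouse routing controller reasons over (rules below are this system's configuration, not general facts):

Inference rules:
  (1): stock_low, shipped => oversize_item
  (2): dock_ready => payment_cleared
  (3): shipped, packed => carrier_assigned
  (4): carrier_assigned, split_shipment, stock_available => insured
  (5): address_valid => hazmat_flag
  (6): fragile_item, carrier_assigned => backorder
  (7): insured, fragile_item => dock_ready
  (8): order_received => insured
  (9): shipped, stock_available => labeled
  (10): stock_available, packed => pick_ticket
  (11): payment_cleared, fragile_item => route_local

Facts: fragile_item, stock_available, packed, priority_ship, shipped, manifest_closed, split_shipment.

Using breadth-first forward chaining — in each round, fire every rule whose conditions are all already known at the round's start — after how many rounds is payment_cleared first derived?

Round 1: (3) [shipped, packed => carrier_assigned]; (9) [shipped, stock_available => labeled]; (10) [stock_available, packed => pick_ticket]. Adds carrier_assigned, labeled, pick_ticket.
Round 2: (4) [carrier_assigned, split_shipment, stock_available => insured]; (6) [fragile_item, carrier_assigned => backorder]. Adds insured, backorder.
Round 3: (7) [insured, fragile_item => dock_ready]. Adds dock_ready.
Round 4: (2) [dock_ready => payment_cleared]. Adds payment_cleared.
payment_cleared first appears in round 4.

4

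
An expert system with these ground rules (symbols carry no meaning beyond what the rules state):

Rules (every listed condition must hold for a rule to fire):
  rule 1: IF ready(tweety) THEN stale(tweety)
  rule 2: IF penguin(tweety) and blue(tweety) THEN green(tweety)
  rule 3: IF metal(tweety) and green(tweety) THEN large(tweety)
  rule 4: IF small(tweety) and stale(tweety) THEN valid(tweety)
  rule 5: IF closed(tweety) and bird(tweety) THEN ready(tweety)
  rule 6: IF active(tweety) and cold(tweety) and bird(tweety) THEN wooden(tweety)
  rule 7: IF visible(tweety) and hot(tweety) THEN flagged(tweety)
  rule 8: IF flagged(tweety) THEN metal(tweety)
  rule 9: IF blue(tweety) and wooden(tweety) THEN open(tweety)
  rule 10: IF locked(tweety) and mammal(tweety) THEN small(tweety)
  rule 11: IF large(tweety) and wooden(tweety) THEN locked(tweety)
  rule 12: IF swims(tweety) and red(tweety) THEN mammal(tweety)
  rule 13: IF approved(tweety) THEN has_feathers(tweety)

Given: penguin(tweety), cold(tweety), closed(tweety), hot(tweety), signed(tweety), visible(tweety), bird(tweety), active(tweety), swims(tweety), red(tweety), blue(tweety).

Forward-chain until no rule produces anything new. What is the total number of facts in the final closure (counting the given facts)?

23

[1] rule 2 [IF penguin(tweety) and blue(tweety) THEN green(tweety)]; rule 5 [IF closed(tweety) and bird(tweety) THEN ready(tweety)]; rule 6 [IF active(tweety) and cold(tweety) and bird(tweety) THEN wooden(tweety)]; rule 7 [IF visible(tweety) and hot(tweety) THEN flagged(tweety)]; rule 12 [IF swims(tweety) and red(tweety) THEN mammal(tweety)]. ⇒ new: green(tweety), ready(tweety), wooden(tweety), flagged(tweety), mammal(tweety).
[2] rule 1 [IF ready(tweety) THEN stale(tweety)]; rule 8 [IF flagged(tweety) THEN metal(tweety)]; rule 9 [IF blue(tweety) and wooden(tweety) THEN open(tweety)]. ⇒ new: stale(tweety), metal(tweety), open(tweety).
[3] rule 3 [IF metal(tweety) and green(tweety) THEN large(tweety)]. ⇒ new: large(tweety).
[4] rule 11 [IF large(tweety) and wooden(tweety) THEN locked(tweety)]. ⇒ new: locked(tweety).
[5] rule 10 [IF locked(tweety) and mammal(tweety) THEN small(tweety)]. ⇒ new: small(tweety).
[6] rule 4 [IF small(tweety) and stale(tweety) THEN valid(tweety)]. ⇒ new: valid(tweety).
Closure: {active(tweety), bird(tweety), blue(tweety), closed(tweety), cold(tweety), flagged(tweety), green(tweety), hot(tweety), large(tweety), locked(tweety), mammal(tweety), metal(tweety), open(tweety), penguin(tweety), ready(tweety), red(tweety), signed(tweety), small(tweety), stale(tweety), swims(tweety), valid(tweety), visible(tweety), wooden(tweety)} — 23 facts.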